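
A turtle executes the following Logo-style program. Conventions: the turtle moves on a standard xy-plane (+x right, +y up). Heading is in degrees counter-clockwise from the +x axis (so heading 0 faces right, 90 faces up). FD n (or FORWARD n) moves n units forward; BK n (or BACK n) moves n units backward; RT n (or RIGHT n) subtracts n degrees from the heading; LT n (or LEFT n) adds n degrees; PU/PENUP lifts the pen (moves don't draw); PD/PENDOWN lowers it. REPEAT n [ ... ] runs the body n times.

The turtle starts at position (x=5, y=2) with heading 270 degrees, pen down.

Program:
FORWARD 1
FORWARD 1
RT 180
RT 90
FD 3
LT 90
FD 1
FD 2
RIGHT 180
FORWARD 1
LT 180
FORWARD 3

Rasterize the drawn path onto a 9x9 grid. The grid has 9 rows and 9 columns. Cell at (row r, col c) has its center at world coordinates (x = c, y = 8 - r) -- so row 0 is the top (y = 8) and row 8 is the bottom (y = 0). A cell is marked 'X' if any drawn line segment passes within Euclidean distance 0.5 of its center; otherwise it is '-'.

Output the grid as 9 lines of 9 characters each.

Answer: ---------
---------
---------
--------X
--------X
--------X
-----X--X
-----X--X
-----XXXX

Derivation:
Segment 0: (5,2) -> (5,1)
Segment 1: (5,1) -> (5,0)
Segment 2: (5,0) -> (8,0)
Segment 3: (8,0) -> (8,1)
Segment 4: (8,1) -> (8,3)
Segment 5: (8,3) -> (8,2)
Segment 6: (8,2) -> (8,5)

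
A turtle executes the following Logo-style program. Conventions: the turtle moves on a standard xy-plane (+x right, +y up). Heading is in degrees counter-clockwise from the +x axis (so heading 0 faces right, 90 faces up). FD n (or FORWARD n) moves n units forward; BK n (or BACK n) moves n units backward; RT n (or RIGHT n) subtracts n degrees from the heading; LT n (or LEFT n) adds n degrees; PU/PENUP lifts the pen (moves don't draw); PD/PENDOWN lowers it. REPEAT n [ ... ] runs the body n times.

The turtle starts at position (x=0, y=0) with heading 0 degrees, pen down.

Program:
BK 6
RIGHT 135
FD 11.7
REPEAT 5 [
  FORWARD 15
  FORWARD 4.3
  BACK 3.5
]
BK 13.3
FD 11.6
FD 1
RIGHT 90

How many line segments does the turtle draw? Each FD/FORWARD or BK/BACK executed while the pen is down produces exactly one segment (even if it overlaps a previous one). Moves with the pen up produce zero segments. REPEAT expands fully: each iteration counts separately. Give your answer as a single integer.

Answer: 20

Derivation:
Executing turtle program step by step:
Start: pos=(0,0), heading=0, pen down
BK 6: (0,0) -> (-6,0) [heading=0, draw]
RT 135: heading 0 -> 225
FD 11.7: (-6,0) -> (-14.273,-8.273) [heading=225, draw]
REPEAT 5 [
  -- iteration 1/5 --
  FD 15: (-14.273,-8.273) -> (-24.88,-18.88) [heading=225, draw]
  FD 4.3: (-24.88,-18.88) -> (-27.92,-21.92) [heading=225, draw]
  BK 3.5: (-27.92,-21.92) -> (-25.445,-19.445) [heading=225, draw]
  -- iteration 2/5 --
  FD 15: (-25.445,-19.445) -> (-36.052,-30.052) [heading=225, draw]
  FD 4.3: (-36.052,-30.052) -> (-39.093,-33.093) [heading=225, draw]
  BK 3.5: (-39.093,-33.093) -> (-36.618,-30.618) [heading=225, draw]
  -- iteration 3/5 --
  FD 15: (-36.618,-30.618) -> (-47.224,-41.224) [heading=225, draw]
  FD 4.3: (-47.224,-41.224) -> (-50.265,-44.265) [heading=225, draw]
  BK 3.5: (-50.265,-44.265) -> (-47.79,-41.79) [heading=225, draw]
  -- iteration 4/5 --
  FD 15: (-47.79,-41.79) -> (-58.397,-52.397) [heading=225, draw]
  FD 4.3: (-58.397,-52.397) -> (-61.437,-55.437) [heading=225, draw]
  BK 3.5: (-61.437,-55.437) -> (-58.962,-52.962) [heading=225, draw]
  -- iteration 5/5 --
  FD 15: (-58.962,-52.962) -> (-69.569,-63.569) [heading=225, draw]
  FD 4.3: (-69.569,-63.569) -> (-72.609,-66.609) [heading=225, draw]
  BK 3.5: (-72.609,-66.609) -> (-70.135,-64.135) [heading=225, draw]
]
BK 13.3: (-70.135,-64.135) -> (-60.73,-54.73) [heading=225, draw]
FD 11.6: (-60.73,-54.73) -> (-68.933,-62.933) [heading=225, draw]
FD 1: (-68.933,-62.933) -> (-69.64,-63.64) [heading=225, draw]
RT 90: heading 225 -> 135
Final: pos=(-69.64,-63.64), heading=135, 20 segment(s) drawn
Segments drawn: 20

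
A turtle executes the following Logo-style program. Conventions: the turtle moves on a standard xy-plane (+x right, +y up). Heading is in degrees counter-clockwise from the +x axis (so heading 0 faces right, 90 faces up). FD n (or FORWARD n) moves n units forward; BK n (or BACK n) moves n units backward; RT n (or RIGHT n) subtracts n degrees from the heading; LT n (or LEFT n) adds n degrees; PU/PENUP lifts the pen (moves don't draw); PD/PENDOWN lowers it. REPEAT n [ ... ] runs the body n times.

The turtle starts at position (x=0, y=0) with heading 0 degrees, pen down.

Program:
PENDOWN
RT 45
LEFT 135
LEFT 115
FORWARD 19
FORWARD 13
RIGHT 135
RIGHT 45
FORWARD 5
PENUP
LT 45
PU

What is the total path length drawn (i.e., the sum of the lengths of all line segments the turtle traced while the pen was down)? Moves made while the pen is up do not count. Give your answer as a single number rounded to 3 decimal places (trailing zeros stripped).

Answer: 37

Derivation:
Executing turtle program step by step:
Start: pos=(0,0), heading=0, pen down
PD: pen down
RT 45: heading 0 -> 315
LT 135: heading 315 -> 90
LT 115: heading 90 -> 205
FD 19: (0,0) -> (-17.22,-8.03) [heading=205, draw]
FD 13: (-17.22,-8.03) -> (-29.002,-13.524) [heading=205, draw]
RT 135: heading 205 -> 70
RT 45: heading 70 -> 25
FD 5: (-29.002,-13.524) -> (-24.47,-11.411) [heading=25, draw]
PU: pen up
LT 45: heading 25 -> 70
PU: pen up
Final: pos=(-24.47,-11.411), heading=70, 3 segment(s) drawn

Segment lengths:
  seg 1: (0,0) -> (-17.22,-8.03), length = 19
  seg 2: (-17.22,-8.03) -> (-29.002,-13.524), length = 13
  seg 3: (-29.002,-13.524) -> (-24.47,-11.411), length = 5
Total = 37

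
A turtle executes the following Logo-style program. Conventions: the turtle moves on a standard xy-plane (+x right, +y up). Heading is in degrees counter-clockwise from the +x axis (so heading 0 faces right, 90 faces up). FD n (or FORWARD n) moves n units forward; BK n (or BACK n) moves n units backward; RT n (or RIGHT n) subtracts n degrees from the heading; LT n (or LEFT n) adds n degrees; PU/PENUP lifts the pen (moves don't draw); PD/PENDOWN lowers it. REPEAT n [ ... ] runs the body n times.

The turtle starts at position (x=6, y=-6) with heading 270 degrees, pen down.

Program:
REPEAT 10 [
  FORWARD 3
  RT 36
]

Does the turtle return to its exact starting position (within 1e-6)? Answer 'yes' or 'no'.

Answer: yes

Derivation:
Executing turtle program step by step:
Start: pos=(6,-6), heading=270, pen down
REPEAT 10 [
  -- iteration 1/10 --
  FD 3: (6,-6) -> (6,-9) [heading=270, draw]
  RT 36: heading 270 -> 234
  -- iteration 2/10 --
  FD 3: (6,-9) -> (4.237,-11.427) [heading=234, draw]
  RT 36: heading 234 -> 198
  -- iteration 3/10 --
  FD 3: (4.237,-11.427) -> (1.383,-12.354) [heading=198, draw]
  RT 36: heading 198 -> 162
  -- iteration 4/10 --
  FD 3: (1.383,-12.354) -> (-1.47,-11.427) [heading=162, draw]
  RT 36: heading 162 -> 126
  -- iteration 5/10 --
  FD 3: (-1.47,-11.427) -> (-3.233,-9) [heading=126, draw]
  RT 36: heading 126 -> 90
  -- iteration 6/10 --
  FD 3: (-3.233,-9) -> (-3.233,-6) [heading=90, draw]
  RT 36: heading 90 -> 54
  -- iteration 7/10 --
  FD 3: (-3.233,-6) -> (-1.47,-3.573) [heading=54, draw]
  RT 36: heading 54 -> 18
  -- iteration 8/10 --
  FD 3: (-1.47,-3.573) -> (1.383,-2.646) [heading=18, draw]
  RT 36: heading 18 -> 342
  -- iteration 9/10 --
  FD 3: (1.383,-2.646) -> (4.237,-3.573) [heading=342, draw]
  RT 36: heading 342 -> 306
  -- iteration 10/10 --
  FD 3: (4.237,-3.573) -> (6,-6) [heading=306, draw]
  RT 36: heading 306 -> 270
]
Final: pos=(6,-6), heading=270, 10 segment(s) drawn

Start position: (6, -6)
Final position: (6, -6)
Distance = 0; < 1e-6 -> CLOSED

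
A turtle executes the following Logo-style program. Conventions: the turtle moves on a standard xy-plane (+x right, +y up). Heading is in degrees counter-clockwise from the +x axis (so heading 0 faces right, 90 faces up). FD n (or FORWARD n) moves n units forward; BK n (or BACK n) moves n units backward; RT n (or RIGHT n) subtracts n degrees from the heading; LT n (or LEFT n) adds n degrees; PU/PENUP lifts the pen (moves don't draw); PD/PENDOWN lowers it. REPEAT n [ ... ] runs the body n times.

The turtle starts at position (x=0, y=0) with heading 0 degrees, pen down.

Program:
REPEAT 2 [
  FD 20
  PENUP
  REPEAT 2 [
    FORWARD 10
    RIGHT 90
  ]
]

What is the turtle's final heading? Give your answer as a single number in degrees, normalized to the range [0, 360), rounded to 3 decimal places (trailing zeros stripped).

Answer: 0

Derivation:
Executing turtle program step by step:
Start: pos=(0,0), heading=0, pen down
REPEAT 2 [
  -- iteration 1/2 --
  FD 20: (0,0) -> (20,0) [heading=0, draw]
  PU: pen up
  REPEAT 2 [
    -- iteration 1/2 --
    FD 10: (20,0) -> (30,0) [heading=0, move]
    RT 90: heading 0 -> 270
    -- iteration 2/2 --
    FD 10: (30,0) -> (30,-10) [heading=270, move]
    RT 90: heading 270 -> 180
  ]
  -- iteration 2/2 --
  FD 20: (30,-10) -> (10,-10) [heading=180, move]
  PU: pen up
  REPEAT 2 [
    -- iteration 1/2 --
    FD 10: (10,-10) -> (0,-10) [heading=180, move]
    RT 90: heading 180 -> 90
    -- iteration 2/2 --
    FD 10: (0,-10) -> (0,0) [heading=90, move]
    RT 90: heading 90 -> 0
  ]
]
Final: pos=(0,0), heading=0, 1 segment(s) drawn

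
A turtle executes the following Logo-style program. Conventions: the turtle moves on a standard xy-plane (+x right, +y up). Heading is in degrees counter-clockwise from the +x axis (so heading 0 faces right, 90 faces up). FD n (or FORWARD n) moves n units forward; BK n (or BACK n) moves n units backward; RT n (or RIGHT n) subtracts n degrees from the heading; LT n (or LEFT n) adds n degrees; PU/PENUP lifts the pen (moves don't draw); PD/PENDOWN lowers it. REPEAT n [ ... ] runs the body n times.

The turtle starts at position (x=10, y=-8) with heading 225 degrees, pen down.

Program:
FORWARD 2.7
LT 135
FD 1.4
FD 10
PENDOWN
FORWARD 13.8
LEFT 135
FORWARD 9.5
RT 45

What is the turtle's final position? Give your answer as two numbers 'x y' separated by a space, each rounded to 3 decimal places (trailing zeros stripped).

Executing turtle program step by step:
Start: pos=(10,-8), heading=225, pen down
FD 2.7: (10,-8) -> (8.091,-9.909) [heading=225, draw]
LT 135: heading 225 -> 0
FD 1.4: (8.091,-9.909) -> (9.491,-9.909) [heading=0, draw]
FD 10: (9.491,-9.909) -> (19.491,-9.909) [heading=0, draw]
PD: pen down
FD 13.8: (19.491,-9.909) -> (33.291,-9.909) [heading=0, draw]
LT 135: heading 0 -> 135
FD 9.5: (33.291,-9.909) -> (26.573,-3.192) [heading=135, draw]
RT 45: heading 135 -> 90
Final: pos=(26.573,-3.192), heading=90, 5 segment(s) drawn

Answer: 26.573 -3.192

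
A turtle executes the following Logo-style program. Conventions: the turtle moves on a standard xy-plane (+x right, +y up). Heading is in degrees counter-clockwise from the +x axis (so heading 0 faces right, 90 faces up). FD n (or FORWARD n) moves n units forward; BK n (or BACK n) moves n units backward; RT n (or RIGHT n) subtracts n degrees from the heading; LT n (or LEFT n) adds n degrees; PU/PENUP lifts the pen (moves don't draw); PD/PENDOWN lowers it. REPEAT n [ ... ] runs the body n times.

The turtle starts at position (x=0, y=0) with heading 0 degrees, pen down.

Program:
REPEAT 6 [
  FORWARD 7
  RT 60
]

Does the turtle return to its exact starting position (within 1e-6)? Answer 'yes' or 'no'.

Answer: yes

Derivation:
Executing turtle program step by step:
Start: pos=(0,0), heading=0, pen down
REPEAT 6 [
  -- iteration 1/6 --
  FD 7: (0,0) -> (7,0) [heading=0, draw]
  RT 60: heading 0 -> 300
  -- iteration 2/6 --
  FD 7: (7,0) -> (10.5,-6.062) [heading=300, draw]
  RT 60: heading 300 -> 240
  -- iteration 3/6 --
  FD 7: (10.5,-6.062) -> (7,-12.124) [heading=240, draw]
  RT 60: heading 240 -> 180
  -- iteration 4/6 --
  FD 7: (7,-12.124) -> (0,-12.124) [heading=180, draw]
  RT 60: heading 180 -> 120
  -- iteration 5/6 --
  FD 7: (0,-12.124) -> (-3.5,-6.062) [heading=120, draw]
  RT 60: heading 120 -> 60
  -- iteration 6/6 --
  FD 7: (-3.5,-6.062) -> (0,0) [heading=60, draw]
  RT 60: heading 60 -> 0
]
Final: pos=(0,0), heading=0, 6 segment(s) drawn

Start position: (0, 0)
Final position: (0, 0)
Distance = 0; < 1e-6 -> CLOSED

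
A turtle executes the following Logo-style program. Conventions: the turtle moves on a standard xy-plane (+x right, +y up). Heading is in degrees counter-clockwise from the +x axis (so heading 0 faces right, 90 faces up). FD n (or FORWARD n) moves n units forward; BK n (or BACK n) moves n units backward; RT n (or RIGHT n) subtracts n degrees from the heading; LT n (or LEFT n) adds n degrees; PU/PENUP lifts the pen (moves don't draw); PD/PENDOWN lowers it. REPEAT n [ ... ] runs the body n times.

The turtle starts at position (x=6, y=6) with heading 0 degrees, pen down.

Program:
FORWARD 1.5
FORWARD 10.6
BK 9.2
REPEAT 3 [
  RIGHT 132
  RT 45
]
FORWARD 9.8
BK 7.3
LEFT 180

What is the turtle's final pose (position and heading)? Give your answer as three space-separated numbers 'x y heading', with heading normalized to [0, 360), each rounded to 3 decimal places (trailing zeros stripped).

Answer: 6.431 5.609 9

Derivation:
Executing turtle program step by step:
Start: pos=(6,6), heading=0, pen down
FD 1.5: (6,6) -> (7.5,6) [heading=0, draw]
FD 10.6: (7.5,6) -> (18.1,6) [heading=0, draw]
BK 9.2: (18.1,6) -> (8.9,6) [heading=0, draw]
REPEAT 3 [
  -- iteration 1/3 --
  RT 132: heading 0 -> 228
  RT 45: heading 228 -> 183
  -- iteration 2/3 --
  RT 132: heading 183 -> 51
  RT 45: heading 51 -> 6
  -- iteration 3/3 --
  RT 132: heading 6 -> 234
  RT 45: heading 234 -> 189
]
FD 9.8: (8.9,6) -> (-0.779,4.467) [heading=189, draw]
BK 7.3: (-0.779,4.467) -> (6.431,5.609) [heading=189, draw]
LT 180: heading 189 -> 9
Final: pos=(6.431,5.609), heading=9, 5 segment(s) drawn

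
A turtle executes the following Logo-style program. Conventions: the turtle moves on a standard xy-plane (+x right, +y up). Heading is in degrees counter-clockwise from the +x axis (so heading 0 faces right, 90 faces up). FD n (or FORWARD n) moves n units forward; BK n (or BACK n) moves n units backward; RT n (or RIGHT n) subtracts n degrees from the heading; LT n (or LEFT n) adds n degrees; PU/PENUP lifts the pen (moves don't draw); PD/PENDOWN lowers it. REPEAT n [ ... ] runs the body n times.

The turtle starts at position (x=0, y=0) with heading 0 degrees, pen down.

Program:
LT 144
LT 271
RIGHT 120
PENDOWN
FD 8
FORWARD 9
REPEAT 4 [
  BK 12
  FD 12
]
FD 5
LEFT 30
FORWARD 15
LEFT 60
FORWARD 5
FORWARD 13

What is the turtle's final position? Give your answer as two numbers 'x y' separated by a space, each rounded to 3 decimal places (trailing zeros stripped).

Answer: 37.898 -20.935

Derivation:
Executing turtle program step by step:
Start: pos=(0,0), heading=0, pen down
LT 144: heading 0 -> 144
LT 271: heading 144 -> 55
RT 120: heading 55 -> 295
PD: pen down
FD 8: (0,0) -> (3.381,-7.25) [heading=295, draw]
FD 9: (3.381,-7.25) -> (7.185,-15.407) [heading=295, draw]
REPEAT 4 [
  -- iteration 1/4 --
  BK 12: (7.185,-15.407) -> (2.113,-4.532) [heading=295, draw]
  FD 12: (2.113,-4.532) -> (7.185,-15.407) [heading=295, draw]
  -- iteration 2/4 --
  BK 12: (7.185,-15.407) -> (2.113,-4.532) [heading=295, draw]
  FD 12: (2.113,-4.532) -> (7.185,-15.407) [heading=295, draw]
  -- iteration 3/4 --
  BK 12: (7.185,-15.407) -> (2.113,-4.532) [heading=295, draw]
  FD 12: (2.113,-4.532) -> (7.185,-15.407) [heading=295, draw]
  -- iteration 4/4 --
  BK 12: (7.185,-15.407) -> (2.113,-4.532) [heading=295, draw]
  FD 12: (2.113,-4.532) -> (7.185,-15.407) [heading=295, draw]
]
FD 5: (7.185,-15.407) -> (9.298,-19.939) [heading=295, draw]
LT 30: heading 295 -> 325
FD 15: (9.298,-19.939) -> (21.585,-28.542) [heading=325, draw]
LT 60: heading 325 -> 25
FD 5: (21.585,-28.542) -> (26.116,-26.429) [heading=25, draw]
FD 13: (26.116,-26.429) -> (37.898,-20.935) [heading=25, draw]
Final: pos=(37.898,-20.935), heading=25, 14 segment(s) drawn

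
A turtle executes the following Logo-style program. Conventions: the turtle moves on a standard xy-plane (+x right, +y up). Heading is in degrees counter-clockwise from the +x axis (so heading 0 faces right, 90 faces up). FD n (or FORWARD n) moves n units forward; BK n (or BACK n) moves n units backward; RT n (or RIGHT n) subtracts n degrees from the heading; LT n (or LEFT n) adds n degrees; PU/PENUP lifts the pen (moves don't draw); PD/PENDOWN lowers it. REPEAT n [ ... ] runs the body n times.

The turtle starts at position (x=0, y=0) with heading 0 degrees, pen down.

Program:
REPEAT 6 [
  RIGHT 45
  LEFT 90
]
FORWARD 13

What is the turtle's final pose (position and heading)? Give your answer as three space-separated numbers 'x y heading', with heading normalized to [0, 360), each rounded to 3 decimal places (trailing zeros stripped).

Answer: 0 -13 270

Derivation:
Executing turtle program step by step:
Start: pos=(0,0), heading=0, pen down
REPEAT 6 [
  -- iteration 1/6 --
  RT 45: heading 0 -> 315
  LT 90: heading 315 -> 45
  -- iteration 2/6 --
  RT 45: heading 45 -> 0
  LT 90: heading 0 -> 90
  -- iteration 3/6 --
  RT 45: heading 90 -> 45
  LT 90: heading 45 -> 135
  -- iteration 4/6 --
  RT 45: heading 135 -> 90
  LT 90: heading 90 -> 180
  -- iteration 5/6 --
  RT 45: heading 180 -> 135
  LT 90: heading 135 -> 225
  -- iteration 6/6 --
  RT 45: heading 225 -> 180
  LT 90: heading 180 -> 270
]
FD 13: (0,0) -> (0,-13) [heading=270, draw]
Final: pos=(0,-13), heading=270, 1 segment(s) drawn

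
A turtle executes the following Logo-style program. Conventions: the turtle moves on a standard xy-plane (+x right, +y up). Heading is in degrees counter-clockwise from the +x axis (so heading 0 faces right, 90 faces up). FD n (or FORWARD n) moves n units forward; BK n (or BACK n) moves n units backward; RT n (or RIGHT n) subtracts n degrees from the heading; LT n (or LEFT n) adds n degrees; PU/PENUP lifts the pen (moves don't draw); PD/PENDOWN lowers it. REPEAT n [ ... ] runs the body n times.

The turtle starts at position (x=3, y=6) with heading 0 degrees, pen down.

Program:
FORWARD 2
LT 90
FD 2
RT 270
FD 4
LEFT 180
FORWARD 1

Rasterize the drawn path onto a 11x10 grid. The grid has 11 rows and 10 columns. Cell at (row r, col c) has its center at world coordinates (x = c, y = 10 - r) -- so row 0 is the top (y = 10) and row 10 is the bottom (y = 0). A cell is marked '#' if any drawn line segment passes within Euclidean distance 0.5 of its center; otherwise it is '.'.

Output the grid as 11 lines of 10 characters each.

Answer: ..........
..........
.#####....
.....#....
...###....
..........
..........
..........
..........
..........
..........

Derivation:
Segment 0: (3,6) -> (5,6)
Segment 1: (5,6) -> (5,8)
Segment 2: (5,8) -> (1,8)
Segment 3: (1,8) -> (2,8)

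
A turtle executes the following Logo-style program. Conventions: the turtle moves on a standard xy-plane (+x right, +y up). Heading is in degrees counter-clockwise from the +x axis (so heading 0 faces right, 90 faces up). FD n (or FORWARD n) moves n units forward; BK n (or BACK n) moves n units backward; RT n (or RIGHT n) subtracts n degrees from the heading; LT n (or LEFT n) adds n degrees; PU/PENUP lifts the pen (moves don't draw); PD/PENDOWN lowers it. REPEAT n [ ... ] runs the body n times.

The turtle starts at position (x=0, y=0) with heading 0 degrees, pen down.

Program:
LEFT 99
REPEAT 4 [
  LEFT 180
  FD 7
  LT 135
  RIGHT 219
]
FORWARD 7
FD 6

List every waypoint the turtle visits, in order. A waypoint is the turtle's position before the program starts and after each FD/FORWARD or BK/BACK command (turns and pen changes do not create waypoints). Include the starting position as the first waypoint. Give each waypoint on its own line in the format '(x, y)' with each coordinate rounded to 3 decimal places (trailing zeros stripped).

Executing turtle program step by step:
Start: pos=(0,0), heading=0, pen down
LT 99: heading 0 -> 99
REPEAT 4 [
  -- iteration 1/4 --
  LT 180: heading 99 -> 279
  FD 7: (0,0) -> (1.095,-6.914) [heading=279, draw]
  LT 135: heading 279 -> 54
  RT 219: heading 54 -> 195
  -- iteration 2/4 --
  LT 180: heading 195 -> 15
  FD 7: (1.095,-6.914) -> (7.857,-5.102) [heading=15, draw]
  LT 135: heading 15 -> 150
  RT 219: heading 150 -> 291
  -- iteration 3/4 --
  LT 180: heading 291 -> 111
  FD 7: (7.857,-5.102) -> (5.348,1.433) [heading=111, draw]
  LT 135: heading 111 -> 246
  RT 219: heading 246 -> 27
  -- iteration 4/4 --
  LT 180: heading 27 -> 207
  FD 7: (5.348,1.433) -> (-0.889,-1.745) [heading=207, draw]
  LT 135: heading 207 -> 342
  RT 219: heading 342 -> 123
]
FD 7: (-0.889,-1.745) -> (-4.702,4.126) [heading=123, draw]
FD 6: (-4.702,4.126) -> (-7.969,9.158) [heading=123, draw]
Final: pos=(-7.969,9.158), heading=123, 6 segment(s) drawn
Waypoints (7 total):
(0, 0)
(1.095, -6.914)
(7.857, -5.102)
(5.348, 1.433)
(-0.889, -1.745)
(-4.702, 4.126)
(-7.969, 9.158)

Answer: (0, 0)
(1.095, -6.914)
(7.857, -5.102)
(5.348, 1.433)
(-0.889, -1.745)
(-4.702, 4.126)
(-7.969, 9.158)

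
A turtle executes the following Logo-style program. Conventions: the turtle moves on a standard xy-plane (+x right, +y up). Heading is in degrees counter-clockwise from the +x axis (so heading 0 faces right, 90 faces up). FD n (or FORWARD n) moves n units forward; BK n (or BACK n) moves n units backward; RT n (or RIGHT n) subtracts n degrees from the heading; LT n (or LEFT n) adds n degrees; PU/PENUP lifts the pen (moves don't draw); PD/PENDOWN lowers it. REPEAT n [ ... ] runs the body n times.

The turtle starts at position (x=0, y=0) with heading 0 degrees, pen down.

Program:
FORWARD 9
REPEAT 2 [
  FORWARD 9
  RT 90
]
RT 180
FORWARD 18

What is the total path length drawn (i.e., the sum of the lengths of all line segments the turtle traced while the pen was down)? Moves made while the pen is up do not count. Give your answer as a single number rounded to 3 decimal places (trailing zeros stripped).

Executing turtle program step by step:
Start: pos=(0,0), heading=0, pen down
FD 9: (0,0) -> (9,0) [heading=0, draw]
REPEAT 2 [
  -- iteration 1/2 --
  FD 9: (9,0) -> (18,0) [heading=0, draw]
  RT 90: heading 0 -> 270
  -- iteration 2/2 --
  FD 9: (18,0) -> (18,-9) [heading=270, draw]
  RT 90: heading 270 -> 180
]
RT 180: heading 180 -> 0
FD 18: (18,-9) -> (36,-9) [heading=0, draw]
Final: pos=(36,-9), heading=0, 4 segment(s) drawn

Segment lengths:
  seg 1: (0,0) -> (9,0), length = 9
  seg 2: (9,0) -> (18,0), length = 9
  seg 3: (18,0) -> (18,-9), length = 9
  seg 4: (18,-9) -> (36,-9), length = 18
Total = 45

Answer: 45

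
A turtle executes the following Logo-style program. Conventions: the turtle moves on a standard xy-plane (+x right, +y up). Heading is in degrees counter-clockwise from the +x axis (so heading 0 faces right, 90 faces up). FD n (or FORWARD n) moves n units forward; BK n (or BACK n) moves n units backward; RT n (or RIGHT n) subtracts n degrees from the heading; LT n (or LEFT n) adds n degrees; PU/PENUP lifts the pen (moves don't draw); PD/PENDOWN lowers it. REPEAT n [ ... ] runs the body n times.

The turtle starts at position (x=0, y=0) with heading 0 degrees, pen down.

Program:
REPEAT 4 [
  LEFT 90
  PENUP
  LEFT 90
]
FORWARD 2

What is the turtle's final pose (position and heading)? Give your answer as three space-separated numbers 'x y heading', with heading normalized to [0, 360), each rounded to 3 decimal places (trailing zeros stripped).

Executing turtle program step by step:
Start: pos=(0,0), heading=0, pen down
REPEAT 4 [
  -- iteration 1/4 --
  LT 90: heading 0 -> 90
  PU: pen up
  LT 90: heading 90 -> 180
  -- iteration 2/4 --
  LT 90: heading 180 -> 270
  PU: pen up
  LT 90: heading 270 -> 0
  -- iteration 3/4 --
  LT 90: heading 0 -> 90
  PU: pen up
  LT 90: heading 90 -> 180
  -- iteration 4/4 --
  LT 90: heading 180 -> 270
  PU: pen up
  LT 90: heading 270 -> 0
]
FD 2: (0,0) -> (2,0) [heading=0, move]
Final: pos=(2,0), heading=0, 0 segment(s) drawn

Answer: 2 0 0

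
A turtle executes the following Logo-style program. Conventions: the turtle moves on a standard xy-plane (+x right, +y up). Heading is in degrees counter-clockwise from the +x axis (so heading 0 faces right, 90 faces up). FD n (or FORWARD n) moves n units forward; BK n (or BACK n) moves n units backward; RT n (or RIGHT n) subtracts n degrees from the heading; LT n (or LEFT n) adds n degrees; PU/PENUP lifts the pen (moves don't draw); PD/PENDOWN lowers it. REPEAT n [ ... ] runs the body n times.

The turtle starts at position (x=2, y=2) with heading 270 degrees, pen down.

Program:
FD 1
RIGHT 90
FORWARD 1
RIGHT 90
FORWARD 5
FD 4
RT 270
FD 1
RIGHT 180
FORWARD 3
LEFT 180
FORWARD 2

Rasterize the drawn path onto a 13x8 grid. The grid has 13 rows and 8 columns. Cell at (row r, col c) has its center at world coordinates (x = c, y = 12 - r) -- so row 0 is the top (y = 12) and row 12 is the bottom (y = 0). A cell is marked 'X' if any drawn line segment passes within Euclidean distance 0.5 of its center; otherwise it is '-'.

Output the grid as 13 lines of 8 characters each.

Segment 0: (2,2) -> (2,1)
Segment 1: (2,1) -> (1,1)
Segment 2: (1,1) -> (1,6)
Segment 3: (1,6) -> (1,10)
Segment 4: (1,10) -> (0,10)
Segment 5: (0,10) -> (3,10)
Segment 6: (3,10) -> (1,10)

Answer: --------
--------
XXXX----
-X------
-X------
-X------
-X------
-X------
-X------
-X------
-XX-----
-XX-----
--------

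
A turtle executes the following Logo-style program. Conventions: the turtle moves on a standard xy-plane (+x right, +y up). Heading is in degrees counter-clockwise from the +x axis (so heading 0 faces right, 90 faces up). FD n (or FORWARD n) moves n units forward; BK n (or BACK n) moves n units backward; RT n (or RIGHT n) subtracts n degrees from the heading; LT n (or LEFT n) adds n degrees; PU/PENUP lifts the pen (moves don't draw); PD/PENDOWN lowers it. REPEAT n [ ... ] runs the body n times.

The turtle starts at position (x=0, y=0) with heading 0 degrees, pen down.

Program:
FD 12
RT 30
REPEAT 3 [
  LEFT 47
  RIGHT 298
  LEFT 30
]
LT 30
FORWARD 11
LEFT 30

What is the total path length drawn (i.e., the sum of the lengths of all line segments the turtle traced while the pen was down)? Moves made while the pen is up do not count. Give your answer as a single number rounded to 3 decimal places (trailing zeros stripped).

Executing turtle program step by step:
Start: pos=(0,0), heading=0, pen down
FD 12: (0,0) -> (12,0) [heading=0, draw]
RT 30: heading 0 -> 330
REPEAT 3 [
  -- iteration 1/3 --
  LT 47: heading 330 -> 17
  RT 298: heading 17 -> 79
  LT 30: heading 79 -> 109
  -- iteration 2/3 --
  LT 47: heading 109 -> 156
  RT 298: heading 156 -> 218
  LT 30: heading 218 -> 248
  -- iteration 3/3 --
  LT 47: heading 248 -> 295
  RT 298: heading 295 -> 357
  LT 30: heading 357 -> 27
]
LT 30: heading 27 -> 57
FD 11: (12,0) -> (17.991,9.225) [heading=57, draw]
LT 30: heading 57 -> 87
Final: pos=(17.991,9.225), heading=87, 2 segment(s) drawn

Segment lengths:
  seg 1: (0,0) -> (12,0), length = 12
  seg 2: (12,0) -> (17.991,9.225), length = 11
Total = 23

Answer: 23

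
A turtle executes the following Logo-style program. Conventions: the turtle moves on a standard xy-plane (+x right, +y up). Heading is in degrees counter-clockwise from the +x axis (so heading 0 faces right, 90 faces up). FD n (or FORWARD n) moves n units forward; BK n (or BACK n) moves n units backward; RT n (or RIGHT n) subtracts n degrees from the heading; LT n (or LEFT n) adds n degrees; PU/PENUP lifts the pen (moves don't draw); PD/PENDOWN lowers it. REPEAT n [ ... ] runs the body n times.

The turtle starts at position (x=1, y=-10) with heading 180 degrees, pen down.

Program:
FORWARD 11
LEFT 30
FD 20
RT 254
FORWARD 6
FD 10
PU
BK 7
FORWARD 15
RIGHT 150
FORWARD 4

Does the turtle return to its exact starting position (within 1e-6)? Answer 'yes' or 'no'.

Executing turtle program step by step:
Start: pos=(1,-10), heading=180, pen down
FD 11: (1,-10) -> (-10,-10) [heading=180, draw]
LT 30: heading 180 -> 210
FD 20: (-10,-10) -> (-27.321,-20) [heading=210, draw]
RT 254: heading 210 -> 316
FD 6: (-27.321,-20) -> (-23.004,-24.168) [heading=316, draw]
FD 10: (-23.004,-24.168) -> (-15.811,-31.115) [heading=316, draw]
PU: pen up
BK 7: (-15.811,-31.115) -> (-20.846,-26.252) [heading=316, move]
FD 15: (-20.846,-26.252) -> (-10.056,-36.672) [heading=316, move]
RT 150: heading 316 -> 166
FD 4: (-10.056,-36.672) -> (-13.938,-35.704) [heading=166, move]
Final: pos=(-13.938,-35.704), heading=166, 4 segment(s) drawn

Start position: (1, -10)
Final position: (-13.938, -35.704)
Distance = 29.729; >= 1e-6 -> NOT closed

Answer: no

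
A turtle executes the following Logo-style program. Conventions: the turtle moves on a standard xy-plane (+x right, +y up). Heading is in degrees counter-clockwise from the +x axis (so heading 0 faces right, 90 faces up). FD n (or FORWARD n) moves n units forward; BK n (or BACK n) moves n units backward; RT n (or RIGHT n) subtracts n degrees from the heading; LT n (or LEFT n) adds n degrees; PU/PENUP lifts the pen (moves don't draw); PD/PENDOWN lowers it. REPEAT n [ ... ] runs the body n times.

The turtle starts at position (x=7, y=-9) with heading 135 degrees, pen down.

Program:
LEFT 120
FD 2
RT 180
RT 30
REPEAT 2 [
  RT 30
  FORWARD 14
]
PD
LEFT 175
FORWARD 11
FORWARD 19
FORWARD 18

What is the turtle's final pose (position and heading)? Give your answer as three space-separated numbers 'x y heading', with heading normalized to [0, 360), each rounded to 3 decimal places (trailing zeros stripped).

Answer: -11.577 5.485 160

Derivation:
Executing turtle program step by step:
Start: pos=(7,-9), heading=135, pen down
LT 120: heading 135 -> 255
FD 2: (7,-9) -> (6.482,-10.932) [heading=255, draw]
RT 180: heading 255 -> 75
RT 30: heading 75 -> 45
REPEAT 2 [
  -- iteration 1/2 --
  RT 30: heading 45 -> 15
  FD 14: (6.482,-10.932) -> (20.005,-7.308) [heading=15, draw]
  -- iteration 2/2 --
  RT 30: heading 15 -> 345
  FD 14: (20.005,-7.308) -> (33.528,-10.932) [heading=345, draw]
]
PD: pen down
LT 175: heading 345 -> 160
FD 11: (33.528,-10.932) -> (23.192,-7.17) [heading=160, draw]
FD 19: (23.192,-7.17) -> (5.338,-0.671) [heading=160, draw]
FD 18: (5.338,-0.671) -> (-11.577,5.485) [heading=160, draw]
Final: pos=(-11.577,5.485), heading=160, 6 segment(s) drawn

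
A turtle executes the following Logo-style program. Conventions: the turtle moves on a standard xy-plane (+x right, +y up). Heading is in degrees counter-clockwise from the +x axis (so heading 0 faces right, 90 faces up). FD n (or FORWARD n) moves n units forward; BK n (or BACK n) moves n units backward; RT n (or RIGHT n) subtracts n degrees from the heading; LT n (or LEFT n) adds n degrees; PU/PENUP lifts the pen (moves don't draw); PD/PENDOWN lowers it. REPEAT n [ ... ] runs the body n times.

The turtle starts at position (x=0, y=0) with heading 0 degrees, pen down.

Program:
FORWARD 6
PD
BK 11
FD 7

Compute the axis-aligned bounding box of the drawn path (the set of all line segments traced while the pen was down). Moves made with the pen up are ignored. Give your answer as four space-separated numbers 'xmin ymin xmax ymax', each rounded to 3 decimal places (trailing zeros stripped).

Executing turtle program step by step:
Start: pos=(0,0), heading=0, pen down
FD 6: (0,0) -> (6,0) [heading=0, draw]
PD: pen down
BK 11: (6,0) -> (-5,0) [heading=0, draw]
FD 7: (-5,0) -> (2,0) [heading=0, draw]
Final: pos=(2,0), heading=0, 3 segment(s) drawn

Segment endpoints: x in {-5, 0, 2, 6}, y in {0}
xmin=-5, ymin=0, xmax=6, ymax=0

Answer: -5 0 6 0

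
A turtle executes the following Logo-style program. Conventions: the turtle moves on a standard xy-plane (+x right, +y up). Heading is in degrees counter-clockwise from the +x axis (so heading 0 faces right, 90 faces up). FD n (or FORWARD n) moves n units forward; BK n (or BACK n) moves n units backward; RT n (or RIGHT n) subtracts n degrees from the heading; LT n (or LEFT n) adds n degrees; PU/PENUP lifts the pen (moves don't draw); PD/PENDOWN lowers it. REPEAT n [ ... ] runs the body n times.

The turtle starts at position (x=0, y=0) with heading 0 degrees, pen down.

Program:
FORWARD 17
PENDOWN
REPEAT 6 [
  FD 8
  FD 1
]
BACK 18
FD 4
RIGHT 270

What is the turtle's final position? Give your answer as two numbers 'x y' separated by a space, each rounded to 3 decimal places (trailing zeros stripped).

Answer: 57 0

Derivation:
Executing turtle program step by step:
Start: pos=(0,0), heading=0, pen down
FD 17: (0,0) -> (17,0) [heading=0, draw]
PD: pen down
REPEAT 6 [
  -- iteration 1/6 --
  FD 8: (17,0) -> (25,0) [heading=0, draw]
  FD 1: (25,0) -> (26,0) [heading=0, draw]
  -- iteration 2/6 --
  FD 8: (26,0) -> (34,0) [heading=0, draw]
  FD 1: (34,0) -> (35,0) [heading=0, draw]
  -- iteration 3/6 --
  FD 8: (35,0) -> (43,0) [heading=0, draw]
  FD 1: (43,0) -> (44,0) [heading=0, draw]
  -- iteration 4/6 --
  FD 8: (44,0) -> (52,0) [heading=0, draw]
  FD 1: (52,0) -> (53,0) [heading=0, draw]
  -- iteration 5/6 --
  FD 8: (53,0) -> (61,0) [heading=0, draw]
  FD 1: (61,0) -> (62,0) [heading=0, draw]
  -- iteration 6/6 --
  FD 8: (62,0) -> (70,0) [heading=0, draw]
  FD 1: (70,0) -> (71,0) [heading=0, draw]
]
BK 18: (71,0) -> (53,0) [heading=0, draw]
FD 4: (53,0) -> (57,0) [heading=0, draw]
RT 270: heading 0 -> 90
Final: pos=(57,0), heading=90, 15 segment(s) drawn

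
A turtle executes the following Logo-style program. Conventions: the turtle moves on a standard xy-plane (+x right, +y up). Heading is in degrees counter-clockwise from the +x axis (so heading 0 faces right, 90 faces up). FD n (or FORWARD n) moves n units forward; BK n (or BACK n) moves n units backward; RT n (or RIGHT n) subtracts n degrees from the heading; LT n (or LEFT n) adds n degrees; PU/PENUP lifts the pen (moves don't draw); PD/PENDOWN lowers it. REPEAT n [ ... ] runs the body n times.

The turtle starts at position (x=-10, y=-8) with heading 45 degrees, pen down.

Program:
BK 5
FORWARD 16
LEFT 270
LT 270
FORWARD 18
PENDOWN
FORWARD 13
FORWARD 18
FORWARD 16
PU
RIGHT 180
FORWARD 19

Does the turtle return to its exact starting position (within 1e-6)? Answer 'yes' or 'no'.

Executing turtle program step by step:
Start: pos=(-10,-8), heading=45, pen down
BK 5: (-10,-8) -> (-13.536,-11.536) [heading=45, draw]
FD 16: (-13.536,-11.536) -> (-2.222,-0.222) [heading=45, draw]
LT 270: heading 45 -> 315
LT 270: heading 315 -> 225
FD 18: (-2.222,-0.222) -> (-14.95,-12.95) [heading=225, draw]
PD: pen down
FD 13: (-14.95,-12.95) -> (-24.142,-22.142) [heading=225, draw]
FD 18: (-24.142,-22.142) -> (-36.87,-34.87) [heading=225, draw]
FD 16: (-36.87,-34.87) -> (-48.184,-46.184) [heading=225, draw]
PU: pen up
RT 180: heading 225 -> 45
FD 19: (-48.184,-46.184) -> (-34.749,-32.749) [heading=45, move]
Final: pos=(-34.749,-32.749), heading=45, 6 segment(s) drawn

Start position: (-10, -8)
Final position: (-34.749, -32.749)
Distance = 35; >= 1e-6 -> NOT closed

Answer: no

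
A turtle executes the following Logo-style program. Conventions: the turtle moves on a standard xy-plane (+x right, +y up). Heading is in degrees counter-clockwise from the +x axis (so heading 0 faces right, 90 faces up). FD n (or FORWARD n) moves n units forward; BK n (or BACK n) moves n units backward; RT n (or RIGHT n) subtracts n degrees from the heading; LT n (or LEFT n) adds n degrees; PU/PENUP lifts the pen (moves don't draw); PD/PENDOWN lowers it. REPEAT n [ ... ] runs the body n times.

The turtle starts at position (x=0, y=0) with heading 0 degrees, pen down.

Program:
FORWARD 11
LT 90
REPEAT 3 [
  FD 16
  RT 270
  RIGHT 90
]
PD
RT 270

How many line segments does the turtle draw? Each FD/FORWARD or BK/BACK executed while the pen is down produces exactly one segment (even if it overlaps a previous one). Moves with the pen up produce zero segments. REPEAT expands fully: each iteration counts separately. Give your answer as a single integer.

Executing turtle program step by step:
Start: pos=(0,0), heading=0, pen down
FD 11: (0,0) -> (11,0) [heading=0, draw]
LT 90: heading 0 -> 90
REPEAT 3 [
  -- iteration 1/3 --
  FD 16: (11,0) -> (11,16) [heading=90, draw]
  RT 270: heading 90 -> 180
  RT 90: heading 180 -> 90
  -- iteration 2/3 --
  FD 16: (11,16) -> (11,32) [heading=90, draw]
  RT 270: heading 90 -> 180
  RT 90: heading 180 -> 90
  -- iteration 3/3 --
  FD 16: (11,32) -> (11,48) [heading=90, draw]
  RT 270: heading 90 -> 180
  RT 90: heading 180 -> 90
]
PD: pen down
RT 270: heading 90 -> 180
Final: pos=(11,48), heading=180, 4 segment(s) drawn
Segments drawn: 4

Answer: 4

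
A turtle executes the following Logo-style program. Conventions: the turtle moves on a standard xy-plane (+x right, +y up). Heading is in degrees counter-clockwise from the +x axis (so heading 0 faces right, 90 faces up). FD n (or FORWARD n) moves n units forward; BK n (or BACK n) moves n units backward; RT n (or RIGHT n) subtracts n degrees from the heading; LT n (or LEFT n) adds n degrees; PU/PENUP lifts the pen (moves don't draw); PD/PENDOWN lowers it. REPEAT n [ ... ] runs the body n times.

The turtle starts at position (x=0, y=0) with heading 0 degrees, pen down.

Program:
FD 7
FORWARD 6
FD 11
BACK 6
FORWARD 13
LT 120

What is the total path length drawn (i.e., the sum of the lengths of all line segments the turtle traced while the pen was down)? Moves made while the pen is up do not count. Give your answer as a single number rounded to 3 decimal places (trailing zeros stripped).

Answer: 43

Derivation:
Executing turtle program step by step:
Start: pos=(0,0), heading=0, pen down
FD 7: (0,0) -> (7,0) [heading=0, draw]
FD 6: (7,0) -> (13,0) [heading=0, draw]
FD 11: (13,0) -> (24,0) [heading=0, draw]
BK 6: (24,0) -> (18,0) [heading=0, draw]
FD 13: (18,0) -> (31,0) [heading=0, draw]
LT 120: heading 0 -> 120
Final: pos=(31,0), heading=120, 5 segment(s) drawn

Segment lengths:
  seg 1: (0,0) -> (7,0), length = 7
  seg 2: (7,0) -> (13,0), length = 6
  seg 3: (13,0) -> (24,0), length = 11
  seg 4: (24,0) -> (18,0), length = 6
  seg 5: (18,0) -> (31,0), length = 13
Total = 43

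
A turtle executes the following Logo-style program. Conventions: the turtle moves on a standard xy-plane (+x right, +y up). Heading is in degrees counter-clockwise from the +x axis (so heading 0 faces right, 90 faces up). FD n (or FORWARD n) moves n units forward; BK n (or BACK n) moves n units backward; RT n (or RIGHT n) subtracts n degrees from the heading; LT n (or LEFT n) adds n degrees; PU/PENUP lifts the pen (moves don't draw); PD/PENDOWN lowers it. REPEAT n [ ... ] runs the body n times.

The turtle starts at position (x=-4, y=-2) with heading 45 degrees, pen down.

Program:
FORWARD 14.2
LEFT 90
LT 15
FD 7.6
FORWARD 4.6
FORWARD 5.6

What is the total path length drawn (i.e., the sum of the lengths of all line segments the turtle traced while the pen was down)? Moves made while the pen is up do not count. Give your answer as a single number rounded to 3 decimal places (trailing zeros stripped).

Executing turtle program step by step:
Start: pos=(-4,-2), heading=45, pen down
FD 14.2: (-4,-2) -> (6.041,8.041) [heading=45, draw]
LT 90: heading 45 -> 135
LT 15: heading 135 -> 150
FD 7.6: (6.041,8.041) -> (-0.541,11.841) [heading=150, draw]
FD 4.6: (-0.541,11.841) -> (-4.525,14.141) [heading=150, draw]
FD 5.6: (-4.525,14.141) -> (-9.374,16.941) [heading=150, draw]
Final: pos=(-9.374,16.941), heading=150, 4 segment(s) drawn

Segment lengths:
  seg 1: (-4,-2) -> (6.041,8.041), length = 14.2
  seg 2: (6.041,8.041) -> (-0.541,11.841), length = 7.6
  seg 3: (-0.541,11.841) -> (-4.525,14.141), length = 4.6
  seg 4: (-4.525,14.141) -> (-9.374,16.941), length = 5.6
Total = 32

Answer: 32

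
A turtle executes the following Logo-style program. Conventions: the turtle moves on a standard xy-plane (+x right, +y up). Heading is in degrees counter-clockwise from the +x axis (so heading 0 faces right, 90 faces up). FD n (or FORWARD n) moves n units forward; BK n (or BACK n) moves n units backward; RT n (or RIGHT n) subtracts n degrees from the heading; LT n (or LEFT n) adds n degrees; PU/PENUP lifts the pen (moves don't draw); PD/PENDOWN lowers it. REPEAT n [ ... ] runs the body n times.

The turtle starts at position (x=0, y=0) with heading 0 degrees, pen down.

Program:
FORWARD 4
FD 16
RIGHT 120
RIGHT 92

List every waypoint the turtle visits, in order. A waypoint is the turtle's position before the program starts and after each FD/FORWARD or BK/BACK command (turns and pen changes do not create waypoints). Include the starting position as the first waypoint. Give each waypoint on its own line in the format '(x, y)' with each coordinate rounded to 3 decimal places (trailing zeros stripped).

Executing turtle program step by step:
Start: pos=(0,0), heading=0, pen down
FD 4: (0,0) -> (4,0) [heading=0, draw]
FD 16: (4,0) -> (20,0) [heading=0, draw]
RT 120: heading 0 -> 240
RT 92: heading 240 -> 148
Final: pos=(20,0), heading=148, 2 segment(s) drawn
Waypoints (3 total):
(0, 0)
(4, 0)
(20, 0)

Answer: (0, 0)
(4, 0)
(20, 0)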